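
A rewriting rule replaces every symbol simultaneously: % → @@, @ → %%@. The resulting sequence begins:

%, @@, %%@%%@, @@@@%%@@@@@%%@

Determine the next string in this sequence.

%%@%%@%%@%%@@@@@%%@%%@%%@%%@%%@@@@@%%@

Applying the rule to each of the 14 symbols of @@@@%%@@@@@%%@ gives the pieces %%@ %%@ %%@ %%@ @@ @@ %%@ %%@ %%@ %%@ %%@ @@ @@ %%@, which concatenate to the answer.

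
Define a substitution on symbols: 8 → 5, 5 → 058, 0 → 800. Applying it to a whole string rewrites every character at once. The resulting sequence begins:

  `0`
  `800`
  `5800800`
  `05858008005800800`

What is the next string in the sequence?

Rewriting the 17 symbols of 05858008005800800 one by one yields 800 058 5 058 5 800 800 5 800 800 058 5 800 800 5 800 800; concatenated:

80005850585800800580080005858008005800800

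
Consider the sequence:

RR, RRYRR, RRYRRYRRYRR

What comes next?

RRYRRYRRYRRYRRYRRYRRYRR

Each string is two copies of the previous one joined by 'Y'.
One more doubling of RRYRRYRRYRR gives the answer.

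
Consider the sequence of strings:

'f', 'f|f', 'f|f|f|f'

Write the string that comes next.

Every step duplicates the string with '|' between the halves.
One more doubling of f|f|f|f gives the answer.

f|f|f|f|f|f|f|f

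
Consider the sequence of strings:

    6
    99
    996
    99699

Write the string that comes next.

Each term (from the third on) is the previous term followed by the one before it: term 3 = 99·6 = 996.
So term 5 is 99699·996.

99699996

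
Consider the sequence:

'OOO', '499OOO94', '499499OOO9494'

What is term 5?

499499499499OOO94949494

s(k+1) = 499·s(k)·94, so each term gains 499 as a prefix and 94 as a suffix.
From 499499OOO9494, 2 further steps: 499499OOO9494 → 499499499OOO949494 → (answer).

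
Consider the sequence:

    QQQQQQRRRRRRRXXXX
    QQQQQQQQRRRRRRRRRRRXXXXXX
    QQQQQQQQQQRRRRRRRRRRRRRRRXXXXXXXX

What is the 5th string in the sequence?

QQQQQQQQQQQQQQRRRRRRRRRRRRRRRRRRRRRRRXXXXXXXXXXXX

The n-th term is 2n+2 Q's then 4n-1 R's then 2n X's, where the shown terms are n = 2, 3, 4.
Setting n = 6 gives 14, 23, 12 characters in each block.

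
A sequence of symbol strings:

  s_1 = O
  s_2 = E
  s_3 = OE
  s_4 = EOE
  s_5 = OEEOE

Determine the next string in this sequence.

Each term (from the third on) is the two preceding terms concatenated in order: term 3 = O·E = OE.
Continuing: EOE · OEEOE gives term 6.

EOEOEEOE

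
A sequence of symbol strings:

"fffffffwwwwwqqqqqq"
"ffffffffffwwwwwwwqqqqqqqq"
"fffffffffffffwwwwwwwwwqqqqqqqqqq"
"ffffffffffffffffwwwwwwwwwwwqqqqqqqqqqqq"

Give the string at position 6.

ffffffffffffffffffffffwwwwwwwwwwwwwwwqqqqqqqqqqqqqqqq

Term n consists of 3n+1 f's, followed by 2n+1 w's, followed by 2n+2 q's, where the shown terms are n = 2, 3, 4, 5.
For term 6, n = 7, so the run lengths are 22, 15, 16.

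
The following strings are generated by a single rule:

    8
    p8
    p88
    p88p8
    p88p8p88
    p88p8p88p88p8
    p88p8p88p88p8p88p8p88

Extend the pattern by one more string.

p88p8p88p88p8p88p8p88p88p8p88p88p8

Each term (from the third on) is the previous term followed by the one before it: term 3 = p8·8 = p88.
Continuing: p88p8p88p88p8p88p8p88 · p88p8p88p88p8 gives term 8.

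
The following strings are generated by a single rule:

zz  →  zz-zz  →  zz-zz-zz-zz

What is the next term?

zz-zz-zz-zz-zz-zz-zz-zz

Each string is two copies of the previous one joined by '-'.
One more doubling of zz-zz-zz-zz gives the answer.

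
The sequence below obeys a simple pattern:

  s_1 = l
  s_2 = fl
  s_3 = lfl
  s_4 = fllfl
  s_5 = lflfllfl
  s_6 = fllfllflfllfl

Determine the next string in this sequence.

Each term (from the third on) is the two preceding terms concatenated in order: term 3 = l·fl = lfl.
The next term joins lflfllfl and fllfllflfllfl.

lflfllflfllfllflfllfl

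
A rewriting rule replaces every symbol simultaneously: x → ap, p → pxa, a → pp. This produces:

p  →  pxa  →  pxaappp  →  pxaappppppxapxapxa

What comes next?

Applying the rule to each of the 18 symbols of pxaappppppxapxapxa gives the pieces pxa ap pp pp pxa pxa pxa pxa pxa pxa ap pp pxa ap pp pxa ap pp, which concatenate to the answer.

pxaappppppxapxapxapxapxapxaappppxaappppxaappp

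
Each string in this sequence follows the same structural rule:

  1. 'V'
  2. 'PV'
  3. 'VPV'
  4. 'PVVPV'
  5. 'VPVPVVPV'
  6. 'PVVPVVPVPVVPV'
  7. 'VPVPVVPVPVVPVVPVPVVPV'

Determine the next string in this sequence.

PVVPVVPVPVVPVVPVPVVPVPVVPVVPVPVVPV

From term 3 onward, concatenate the second-to-last term with the last: V·PV = VPV, PV·VPV = PVVPV, …
Continuing: PVVPVVPVPVVPV · VPVPVVPVPVVPVVPVPVVPV gives term 8.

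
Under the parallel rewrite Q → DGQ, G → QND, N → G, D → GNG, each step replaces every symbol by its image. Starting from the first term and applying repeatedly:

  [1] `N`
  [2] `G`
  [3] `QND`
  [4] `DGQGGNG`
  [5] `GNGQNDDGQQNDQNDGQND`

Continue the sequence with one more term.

φ(GNGQNDDGQQNDQNDGQND) expands symbol-by-symbol to QND G QND DGQ G GNG GNG QND DGQ DGQ G GNG DGQ G GNG QND DGQ G GNG; joining the 19 pieces gives the next term.

QNDGQNDDGQGGNGGNGQNDDGQDGQGGNGDGQGGNGQNDDGQGGNG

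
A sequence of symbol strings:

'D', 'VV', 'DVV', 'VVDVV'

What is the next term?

DVVVVDVV

Each term (from the third on) is the two preceding terms concatenated in order: term 3 = D·VV = DVV.
The next term joins DVV and VVDVV.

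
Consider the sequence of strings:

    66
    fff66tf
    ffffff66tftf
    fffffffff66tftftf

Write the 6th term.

Every step adds fff to the front and tf to the end of the previous string.
From fffffffff66tftftf, 2 further steps: fffffffff66tftftf → ffffffffffff66tftftftf → (answer).

fffffffffffffff66tftftftftf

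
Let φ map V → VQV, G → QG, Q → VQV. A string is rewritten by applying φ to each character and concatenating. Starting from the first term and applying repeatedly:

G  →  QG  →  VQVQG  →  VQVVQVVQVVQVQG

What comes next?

VQVVQVVQVVQVVQVVQVVQVVQVVQVVQVVQVVQVVQVQG

φ(VQVVQVVQVVQVQG) expands symbol-by-symbol to VQV VQV VQV VQV VQV VQV VQV VQV VQV VQV VQV VQV VQV QG; joining the 14 pieces gives the next term.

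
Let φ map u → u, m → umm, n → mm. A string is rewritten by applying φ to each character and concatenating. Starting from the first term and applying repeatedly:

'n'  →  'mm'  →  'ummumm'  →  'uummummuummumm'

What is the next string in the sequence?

Rewriting the 14 symbols of uummummuummumm one by one yields u u umm umm u umm umm u u umm umm u umm umm; concatenated:

uuummummuummummuuummummuummumm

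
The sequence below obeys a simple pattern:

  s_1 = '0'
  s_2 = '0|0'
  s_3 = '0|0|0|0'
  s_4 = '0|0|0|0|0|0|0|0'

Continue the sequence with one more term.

Every step duplicates the string with '|' between the halves.
So the next term is two copies of 0|0|0|0|0|0|0|0 with '|' between the halves.

0|0|0|0|0|0|0|0|0|0|0|0|0|0|0|0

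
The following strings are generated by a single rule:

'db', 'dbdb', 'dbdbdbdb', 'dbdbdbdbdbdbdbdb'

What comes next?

Every step duplicates the string.
So the next term is two copies of dbdbdbdbdbdbdbdb.

dbdbdbdbdbdbdbdbdbdbdbdbdbdbdbdb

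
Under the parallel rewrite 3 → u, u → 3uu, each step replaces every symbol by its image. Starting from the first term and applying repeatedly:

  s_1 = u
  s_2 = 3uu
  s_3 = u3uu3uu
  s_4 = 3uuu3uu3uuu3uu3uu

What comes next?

Rewriting the 17 symbols of 3uuu3uu3uuu3uu3uu one by one yields u 3uu 3uu 3uu u 3uu 3uu u 3uu 3uu 3uu u 3uu 3uu u 3uu 3uu; concatenated:

u3uu3uu3uuu3uu3uuu3uu3uu3uuu3uu3uuu3uu3uu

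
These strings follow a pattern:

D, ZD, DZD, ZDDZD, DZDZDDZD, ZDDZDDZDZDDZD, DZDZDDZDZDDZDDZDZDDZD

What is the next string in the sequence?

ZDDZDDZDZDDZDDZDZDDZDZDDZDDZDZDDZD

From term 3 onward, concatenate the second-to-last term with the last: D·ZD = DZD, ZD·DZD = ZDDZD, …
So term 8 is ZDDZDDZDZDDZD·DZDZDDZDZDDZDDZDZDDZD.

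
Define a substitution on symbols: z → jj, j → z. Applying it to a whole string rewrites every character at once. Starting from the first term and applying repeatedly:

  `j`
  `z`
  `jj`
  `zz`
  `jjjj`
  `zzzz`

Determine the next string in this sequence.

jjjjjjjj

Rewriting each symbol of zzzz: z→jj, z→jj, z→jj, z→jj, which concatenates to jj jj jj jj.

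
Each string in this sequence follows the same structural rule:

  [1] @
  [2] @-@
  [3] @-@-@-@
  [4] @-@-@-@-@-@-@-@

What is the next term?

s(k+1) = s(k)·-·s(k) — each term doubles the last with '-' between the halves.
Doubling @-@-@-@-@-@-@-@ with '-' between the halves:

@-@-@-@-@-@-@-@-@-@-@-@-@-@-@-@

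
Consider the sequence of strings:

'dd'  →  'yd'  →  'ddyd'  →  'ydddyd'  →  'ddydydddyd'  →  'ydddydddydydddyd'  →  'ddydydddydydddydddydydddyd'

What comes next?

ydddydddydydddydddydydddydydddydddydydddyd

This is a Fibonacci-style word recurrence s(k) = s(k−2)·s(k−1): e.g. dd·yd = ddyd.
So term 8 is ydddydddydydddyd·ddydydddydydddydddydydddyd.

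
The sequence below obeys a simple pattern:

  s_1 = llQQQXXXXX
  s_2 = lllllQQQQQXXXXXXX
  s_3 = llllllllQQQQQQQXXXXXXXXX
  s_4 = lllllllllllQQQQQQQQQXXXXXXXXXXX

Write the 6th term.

lllllllllllllllllQQQQQQQQQQQQQXXXXXXXXXXXXXXX

The n-th term is 3n-1 l's then 2n+1 Q's then 2n+3 X's (n = 1, 2, …).
Setting n = 6 gives 17, 13, 15 characters in each block.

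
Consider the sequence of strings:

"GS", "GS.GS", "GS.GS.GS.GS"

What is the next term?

s(k+1) = s(k)·.·s(k) — each term doubles the last with '.' between the halves.
Doubling GS.GS.GS.GS with '.' between the halves:

GS.GS.GS.GS.GS.GS.GS.GS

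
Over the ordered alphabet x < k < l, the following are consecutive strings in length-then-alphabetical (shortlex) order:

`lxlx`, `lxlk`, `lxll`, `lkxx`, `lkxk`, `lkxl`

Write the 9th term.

lkkl

Continuing the enumeration 3 steps past lkxl: lkxl → lkkx → lkkk → (answer).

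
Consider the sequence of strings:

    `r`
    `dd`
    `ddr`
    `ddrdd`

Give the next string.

This is a Fibonacci-style word recurrence s(k) = s(k−1)·s(k−2): e.g. dd·r = ddr.
Continuing: ddrdd · ddr gives term 5.

ddrddddr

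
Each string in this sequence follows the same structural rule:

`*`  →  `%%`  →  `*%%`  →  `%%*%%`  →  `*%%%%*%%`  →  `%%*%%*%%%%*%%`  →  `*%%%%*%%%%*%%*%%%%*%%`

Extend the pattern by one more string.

From term 3 onward, concatenate the second-to-last term with the last: *·%% = *%%, %%·*%% = %%*%%, …
So term 8 is %%*%%*%%%%*%%·*%%%%*%%%%*%%*%%%%*%%.

%%*%%*%%%%*%%*%%%%*%%%%*%%*%%%%*%%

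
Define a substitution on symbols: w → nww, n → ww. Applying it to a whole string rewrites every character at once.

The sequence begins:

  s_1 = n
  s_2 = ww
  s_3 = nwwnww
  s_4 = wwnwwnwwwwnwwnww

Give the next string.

nwwnwwwwnwwnwwwwnwwnwwnwwnwwwwnwwnwwwwnwwnww

φ(wwnwwnwwwwnwwnww) expands symbol-by-symbol to nww nww ww nww nww ww nww nww nww nww ww nww nww ww nww nww; joining the 16 pieces gives the next term.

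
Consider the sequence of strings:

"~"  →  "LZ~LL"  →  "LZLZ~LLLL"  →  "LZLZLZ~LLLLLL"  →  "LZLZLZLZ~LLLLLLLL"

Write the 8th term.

Every step adds LZ to the front and LL to the end of the previous string.
From LZLZLZLZ~LLLLLLLL, 3 further steps: LZLZLZLZ~LLLLLLLL → LZLZLZLZLZ~LLLLLLLLLL → LZLZLZLZLZLZ~LLLLLLLLLLLL → (answer).

LZLZLZLZLZLZLZ~LLLLLLLLLLLLLL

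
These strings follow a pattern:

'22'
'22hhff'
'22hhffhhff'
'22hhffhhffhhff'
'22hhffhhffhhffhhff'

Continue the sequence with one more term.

Each term is the previous one with hhff appended.
Applying this once more to 22hhffhhffhhffhhff:

22hhffhhffhhffhhffhhff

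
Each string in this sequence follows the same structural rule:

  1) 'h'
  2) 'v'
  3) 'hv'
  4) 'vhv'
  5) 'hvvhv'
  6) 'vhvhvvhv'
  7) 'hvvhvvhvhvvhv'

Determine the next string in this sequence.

This is a Fibonacci-style word recurrence s(k) = s(k−2)·s(k−1): e.g. h·v = hv.
So term 8 is vhvhvvhv·hvvhvvhvhvvhv.

vhvhvvhvhvvhvvhvhvvhv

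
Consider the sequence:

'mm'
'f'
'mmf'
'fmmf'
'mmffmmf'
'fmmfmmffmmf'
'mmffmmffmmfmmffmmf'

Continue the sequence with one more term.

This is a Fibonacci-style word recurrence s(k) = s(k−2)·s(k−1): e.g. mm·f = mmf.
So term 8 is fmmfmmffmmf·mmffmmffmmfmmffmmf.

fmmfmmffmmfmmffmmffmmfmmffmmf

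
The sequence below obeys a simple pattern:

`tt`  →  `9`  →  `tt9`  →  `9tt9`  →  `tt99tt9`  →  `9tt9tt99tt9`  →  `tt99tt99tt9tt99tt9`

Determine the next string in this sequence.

9tt9tt99tt9tt99tt99tt9tt99tt9

This is a Fibonacci-style word recurrence s(k) = s(k−2)·s(k−1): e.g. tt·9 = tt9.
Continuing: 9tt9tt99tt9 · tt99tt99tt9tt99tt9 gives term 8.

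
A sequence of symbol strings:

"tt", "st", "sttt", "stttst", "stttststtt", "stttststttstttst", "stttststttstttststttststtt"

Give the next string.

From term 3 onward, concatenate the last term with the second-to-last: st·tt = sttt, sttt·st = stttst, …
The next term joins stttststttstttststttststtt and stttststttstttst.

stttststttstttststttststttstttststttstttst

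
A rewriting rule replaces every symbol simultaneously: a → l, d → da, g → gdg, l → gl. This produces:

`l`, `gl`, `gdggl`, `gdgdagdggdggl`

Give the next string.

gdgdagdgdalgdgdagdggdgdagdggdggl

φ(gdgdagdggdggl) expands symbol-by-symbol to gdg da gdg da l gdg da gdg gdg da gdg gdg gl; joining the 13 pieces gives the next term.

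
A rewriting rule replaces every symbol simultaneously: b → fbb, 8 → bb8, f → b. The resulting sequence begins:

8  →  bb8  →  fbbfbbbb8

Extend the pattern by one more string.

bfbbfbbbfbbfbbfbbfbbbb8

Expanding fbbfbbbb8: f→b, b→fbb, b→fbb, f→b, b→fbb, b→fbb, b→fbb, b→fbb, 8→bb8. Concatenated: b fbb fbb b fbb fbb fbb fbb bb8.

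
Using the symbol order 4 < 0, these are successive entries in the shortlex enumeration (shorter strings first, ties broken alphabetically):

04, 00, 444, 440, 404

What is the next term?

400

The successor of 404 increments the rightmost position that isn't already 0 and resets every position after it to 4.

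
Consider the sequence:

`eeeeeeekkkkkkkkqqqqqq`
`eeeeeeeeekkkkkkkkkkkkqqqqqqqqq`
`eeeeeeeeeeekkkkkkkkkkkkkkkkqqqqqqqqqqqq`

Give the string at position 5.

The n-th term is 2n+3 e's then 4n k's then 3n q's, where the shown terms are n = 2, 3, 4.
Setting n = 6 gives 15, 24, 18 characters in each block.

eeeeeeeeeeeeeeekkkkkkkkkkkkkkkkkkkkkkkkqqqqqqqqqqqqqqqqqq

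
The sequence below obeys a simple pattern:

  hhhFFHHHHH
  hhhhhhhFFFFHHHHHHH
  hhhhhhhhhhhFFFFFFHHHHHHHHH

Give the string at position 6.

Term n consists of 4n-1 h's, followed by 2n F's, followed by 2n+3 H's (n = 1, 2, …).
For term 6, n = 6, so the run lengths are 23, 12, 15.

hhhhhhhhhhhhhhhhhhhhhhhFFFFFFFFFFFFHHHHHHHHHHHHHHH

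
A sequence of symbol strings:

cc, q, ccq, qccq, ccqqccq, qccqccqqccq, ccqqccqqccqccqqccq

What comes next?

This is a Fibonacci-style word recurrence s(k) = s(k−2)·s(k−1): e.g. cc·q = ccq.
Continuing: qccqccqqccq · ccqqccqqccqccqqccq gives term 8.

qccqccqqccqccqqccqqccqccqqccq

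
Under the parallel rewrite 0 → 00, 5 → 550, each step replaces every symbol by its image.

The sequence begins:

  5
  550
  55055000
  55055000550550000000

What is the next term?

550550005505500000005505500055055000000000000000

φ(55055000550550000000) expands symbol-by-symbol to 550 550 00 550 550 00 00 00 550 550 00 550 550 00 00 00 00 00 00 00; joining the 20 pieces gives the next term.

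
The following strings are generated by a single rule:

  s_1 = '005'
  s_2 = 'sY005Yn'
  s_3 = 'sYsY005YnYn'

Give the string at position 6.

sYsYsYsYsY005YnYnYnYnYn

Each term wraps the previous one in sY on the left and Yn on the right.
From sYsY005YnYn, 3 further steps: sYsY005YnYn → sYsYsY005YnYnYn → sYsYsYsY005YnYnYnYn → (answer).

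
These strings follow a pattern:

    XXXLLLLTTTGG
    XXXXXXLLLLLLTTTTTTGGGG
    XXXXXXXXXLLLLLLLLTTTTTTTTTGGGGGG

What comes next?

XXXXXXXXXXXXLLLLLLLLLLTTTTTTTTTTTTGGGGGGGG

Reading off run lengths: X runs 3, 6, 9; L runs 4, 6, 8; T runs 3, 6, 9; G runs 2, 4, 6 — each is linear in n (n = 1, 2, …).
Setting n = 4 gives 12, 10, 12, 8 characters in each block.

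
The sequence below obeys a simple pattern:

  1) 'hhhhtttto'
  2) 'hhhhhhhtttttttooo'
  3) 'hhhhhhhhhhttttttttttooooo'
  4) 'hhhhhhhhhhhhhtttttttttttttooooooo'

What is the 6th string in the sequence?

hhhhhhhhhhhhhhhhhhhtttttttttttttttttttooooooooooo

The n-th term is 3n+1 h's then 3n+1 t's then 2n-1 o's (n = 1, 2, …).
For term 6, n = 6, so the run lengths are 19, 19, 11.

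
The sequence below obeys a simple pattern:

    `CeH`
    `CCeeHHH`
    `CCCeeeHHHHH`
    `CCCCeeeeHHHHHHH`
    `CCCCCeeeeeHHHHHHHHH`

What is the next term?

Each string has the form C^{n} e^{n} H^{2n-1} (n = 1, 2, …).
Setting n = 6 gives 6, 6, 11 characters in each block.

CCCCCCeeeeeeHHHHHHHHHHH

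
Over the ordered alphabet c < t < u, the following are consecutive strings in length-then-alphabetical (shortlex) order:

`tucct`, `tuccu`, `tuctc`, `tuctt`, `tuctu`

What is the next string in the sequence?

Treat tuctu as a base-3 numeral over the given alphabet and add one, carrying through any trailing u's.

tucuc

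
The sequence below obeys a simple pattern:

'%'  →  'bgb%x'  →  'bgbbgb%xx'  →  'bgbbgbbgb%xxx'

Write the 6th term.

Every step adds bgb to the front and x to the end of the previous string.
From bgbbgbbgb%xxx, 2 further steps: bgbbgbbgb%xxx → bgbbgbbgbbgb%xxxx → (answer).

bgbbgbbgbbgbbgb%xxxxx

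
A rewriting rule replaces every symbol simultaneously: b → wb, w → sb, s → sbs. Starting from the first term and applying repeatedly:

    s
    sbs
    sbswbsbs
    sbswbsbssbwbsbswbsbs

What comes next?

Rewriting the 20 symbols of sbswbsbssbwbsbswbsbs one by one yields sbs wb sbs sb wb sbs wb sbs sbs wb sb wb sbs wb sbs sb wb sbs wb sbs; concatenated:

sbswbsbssbwbsbswbsbssbswbsbwbsbswbsbssbwbsbswbsbs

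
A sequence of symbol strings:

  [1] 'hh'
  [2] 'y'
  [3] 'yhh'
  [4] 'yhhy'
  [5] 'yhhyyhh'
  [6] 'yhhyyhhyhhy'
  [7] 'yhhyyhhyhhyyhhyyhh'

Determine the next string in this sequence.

yhhyyhhyhhyyhhyyhhyhhyyhhyhhy

This is a Fibonacci-style word recurrence s(k) = s(k−1)·s(k−2): e.g. y·hh = yhh.
So term 8 is yhhyyhhyhhyyhhyyhh·yhhyyhhyhhy.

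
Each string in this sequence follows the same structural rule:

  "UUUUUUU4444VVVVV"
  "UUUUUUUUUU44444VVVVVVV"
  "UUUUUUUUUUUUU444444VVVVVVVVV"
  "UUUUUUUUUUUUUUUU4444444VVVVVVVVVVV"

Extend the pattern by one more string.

UUUUUUUUUUUUUUUUUUU44444444VVVVVVVVVVVVV

Each string has the form U^{3n+1} 4^{n+2} V^{2n+1}, where the shown terms are n = 2, 3, 4, 5.
For the next term, n = 6, so the run lengths are 19, 8, 13.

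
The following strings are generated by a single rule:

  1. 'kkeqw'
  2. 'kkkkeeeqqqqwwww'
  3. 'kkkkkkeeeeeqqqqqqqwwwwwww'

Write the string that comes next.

kkkkkkkkeeeeeeeqqqqqqqqqqwwwwwwwwww

Term n consists of 2n k's, followed by 2n-1 e's, followed by 3n-2 q's, followed by 3n-2 w's (n = 1, 2, …).
For the next term, n = 4, so the run lengths are 8, 7, 10, 10.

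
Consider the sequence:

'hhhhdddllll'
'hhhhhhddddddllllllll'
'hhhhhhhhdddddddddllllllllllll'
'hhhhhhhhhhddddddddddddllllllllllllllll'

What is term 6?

Reading off run lengths: h runs 4, 6, 8, 10; d runs 3, 6, 9, 12; l runs 4, 8, 12, 16 — each is linear in n (n = 1, 2, …).
For term 6, n = 6, so the run lengths are 14, 18, 24.

hhhhhhhhhhhhhhddddddddddddddddddllllllllllllllllllllllll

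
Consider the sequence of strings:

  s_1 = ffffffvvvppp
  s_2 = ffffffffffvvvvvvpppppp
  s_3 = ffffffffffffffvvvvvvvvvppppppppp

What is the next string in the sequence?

Each string has the form f^{4n+2} v^{3n} p^{3n} (n = 1, 2, …).
At n = 4 the blocks have lengths 18, 12, 12.

ffffffffffffffffffvvvvvvvvvvvvpppppppppppp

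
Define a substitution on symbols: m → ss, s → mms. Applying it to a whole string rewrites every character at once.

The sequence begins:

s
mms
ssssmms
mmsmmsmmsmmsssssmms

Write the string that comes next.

Rewriting the 19 symbols of mmsmmsmmsmmsssssmms one by one yields ss ss mms ss ss mms ss ss mms ss ss mms mms mms mms mms ss ss mms; concatenated:

ssssmmsssssmmsssssmmsssssmmsmmsmmsmmsmmsssssmms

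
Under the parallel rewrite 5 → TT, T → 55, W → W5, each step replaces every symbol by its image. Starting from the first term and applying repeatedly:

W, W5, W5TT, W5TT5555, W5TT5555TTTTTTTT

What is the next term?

φ(W5TT5555TTTTTTTT) expands symbol-by-symbol to W5 TT 55 55 TT TT TT TT 55 55 55 55 55 55 55 55; joining the 16 pieces gives the next term.

W5TT5555TTTTTTTT5555555555555555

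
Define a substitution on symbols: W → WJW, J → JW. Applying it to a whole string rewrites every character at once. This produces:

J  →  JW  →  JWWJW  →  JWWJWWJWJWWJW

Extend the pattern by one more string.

JWWJWWJWJWWJWWJWJWWJWJWWJWWJWJWWJW

Applying the rule to each of the 13 symbols of JWWJWWJWJWWJW gives the pieces JW WJW WJW JW WJW WJW JW WJW JW WJW WJW JW WJW, which concatenate to the answer.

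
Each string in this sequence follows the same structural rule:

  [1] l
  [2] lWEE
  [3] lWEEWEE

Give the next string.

Every step adds WEE to the end: s(k+1) = s(k)·WEE.
Applying this once more to lWEEWEE:

lWEEWEEWEE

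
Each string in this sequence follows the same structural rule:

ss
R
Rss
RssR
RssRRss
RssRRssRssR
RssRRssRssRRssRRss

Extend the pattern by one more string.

From term 3 onward, concatenate the last term with the second-to-last: R·ss = Rss, Rss·R = RssR, …
The next term joins RssRRssRssRRssRRss and RssRRssRssR.

RssRRssRssRRssRRssRssRRssRssR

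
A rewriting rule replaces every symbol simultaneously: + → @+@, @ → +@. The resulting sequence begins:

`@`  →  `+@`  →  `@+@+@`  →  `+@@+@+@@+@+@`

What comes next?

@+@+@+@@+@+@@+@+@+@@+@+@@+@+@

Apply φ to +@@+@+@@+@+@ symbol by symbol: +→@+@, @→+@, @→+@, +→@+@, @→+@, +→@+@, @→+@, @→+@, +→@+@, @→+@, +→@+@, @→+@; joined: @+@ +@ +@ @+@ +@ @+@ +@ +@ @+@ +@ @+@ +@.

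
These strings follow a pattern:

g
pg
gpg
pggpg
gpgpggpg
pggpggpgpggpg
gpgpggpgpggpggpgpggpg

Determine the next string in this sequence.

This is a Fibonacci-style word recurrence s(k) = s(k−2)·s(k−1): e.g. g·pg = gpg.
So term 8 is pggpggpgpggpg·gpgpggpgpggpggpgpggpg.

pggpggpgpggpggpgpggpgpggpggpgpggpg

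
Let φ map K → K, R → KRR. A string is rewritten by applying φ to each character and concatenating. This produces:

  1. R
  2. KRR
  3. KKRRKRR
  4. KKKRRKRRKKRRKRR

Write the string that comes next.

Rewriting the 15 symbols of KKKRRKRRKKRRKRR one by one yields K K K KRR KRR K KRR KRR K K KRR KRR K KRR KRR; concatenated:

KKKKRRKRRKKRRKRRKKKRRKRRKKRRKRR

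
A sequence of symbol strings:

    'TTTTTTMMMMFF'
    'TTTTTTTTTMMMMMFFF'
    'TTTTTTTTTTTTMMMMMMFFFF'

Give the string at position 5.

TTTTTTTTTTTTTTTTTTMMMMMMMMFFFFFF

Each string has the form T^{3n} M^{n+2} F^{n}, where the shown terms are n = 2, 3, 4.
Setting n = 6 gives 18, 8, 6 characters in each block.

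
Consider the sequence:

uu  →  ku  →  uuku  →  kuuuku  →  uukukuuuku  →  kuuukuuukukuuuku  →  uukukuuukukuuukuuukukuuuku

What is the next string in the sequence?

kuuukuuukukuuukuuukukuuukukuuukuuukukuuuku

From term 3 onward, concatenate the second-to-last term with the last: uu·ku = uuku, ku·uuku = kuuuku, …
So term 8 is kuuukuuukukuuuku·uukukuuukukuuukuuukukuuuku.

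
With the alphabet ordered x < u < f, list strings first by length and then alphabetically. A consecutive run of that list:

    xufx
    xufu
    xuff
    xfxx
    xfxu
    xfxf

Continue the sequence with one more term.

xfux

Find the rightmost character of xfxf below f, bump it to the next letter, and reset everything to its right to x.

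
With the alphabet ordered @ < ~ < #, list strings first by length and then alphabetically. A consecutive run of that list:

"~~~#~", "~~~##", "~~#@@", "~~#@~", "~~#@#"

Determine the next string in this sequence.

Treat ~~#@# as a base-3 numeral over the given alphabet and add one, carrying through any trailing #'s.

~~#~@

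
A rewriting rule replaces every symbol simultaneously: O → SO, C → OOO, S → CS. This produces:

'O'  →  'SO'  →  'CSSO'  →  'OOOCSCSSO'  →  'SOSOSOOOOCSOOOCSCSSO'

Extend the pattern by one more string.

Replace each of the 20 characters of SOSOSOOOOCSOOOCSCSSO in place — CS SO CS SO CS SO SO SO SO OOO CS SO SO SO OOO CS OOO CS CS SO — and concatenate.

CSSOCSSOCSSOSOSOSOOOOCSSOSOSOOOOCSOOOCSCSSO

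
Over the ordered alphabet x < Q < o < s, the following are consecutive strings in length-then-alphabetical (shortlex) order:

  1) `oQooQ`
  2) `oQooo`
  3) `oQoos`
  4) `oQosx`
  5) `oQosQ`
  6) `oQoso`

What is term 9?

oQsxQ

Stepping forward 3 times from oQoso: oQoso → oQoss → oQsxx, then the target.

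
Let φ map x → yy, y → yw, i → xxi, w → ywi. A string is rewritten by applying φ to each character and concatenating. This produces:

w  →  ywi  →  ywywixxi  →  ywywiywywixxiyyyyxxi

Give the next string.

ywywiywywixxiywywiywywixxiyyyyxxiywywywywyyyyxxi

φ(ywywiywywixxiyyyyxxi) expands symbol-by-symbol to yw ywi yw ywi xxi yw ywi yw ywi xxi yy yy xxi yw yw yw yw yy yy xxi; joining the 20 pieces gives the next term.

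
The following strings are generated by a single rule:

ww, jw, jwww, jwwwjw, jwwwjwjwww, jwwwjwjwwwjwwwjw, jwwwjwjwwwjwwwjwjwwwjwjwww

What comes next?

This is a Fibonacci-style word recurrence s(k) = s(k−1)·s(k−2): e.g. jw·ww = jwww.
Continuing: jwwwjwjwwwjwwwjwjwwwjwjwww · jwwwjwjwwwjwwwjw gives term 8.

jwwwjwjwwwjwwwjwjwwwjwjwwwjwwwjwjwwwjwwwjw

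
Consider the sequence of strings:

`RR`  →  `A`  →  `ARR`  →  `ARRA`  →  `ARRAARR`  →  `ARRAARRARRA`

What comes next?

ARRAARRARRAARRAARR

This is a Fibonacci-style word recurrence s(k) = s(k−1)·s(k−2): e.g. A·RR = ARR.
Continuing: ARRAARRARRA · ARRAARR gives term 7.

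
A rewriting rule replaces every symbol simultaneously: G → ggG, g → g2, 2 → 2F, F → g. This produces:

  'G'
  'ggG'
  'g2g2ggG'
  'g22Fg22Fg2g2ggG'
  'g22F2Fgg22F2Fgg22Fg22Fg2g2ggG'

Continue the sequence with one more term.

g22F2Fg2Fgg2g22F2Fg2Fgg2g22F2Fgg22F2Fgg22Fg22Fg2g2ggG

φ(g22F2Fgg22F2Fgg22Fg22Fg2g2ggG) expands symbol-by-symbol to g2 2F 2F g 2F g g2 g2 2F 2F g 2F g g2 g2 2F 2F g g2 2F 2F g g2 2F g2 2F g2 g2 ggG; joining the 29 pieces gives the next term.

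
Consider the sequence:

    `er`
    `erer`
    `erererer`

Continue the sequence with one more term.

erererererererer

s(k+1) = s(k)·s(k) — each term doubles the last.
So the next term is two copies of erererer.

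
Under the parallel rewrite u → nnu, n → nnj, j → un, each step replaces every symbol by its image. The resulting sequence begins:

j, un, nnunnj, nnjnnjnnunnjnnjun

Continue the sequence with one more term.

Replace each of the 17 characters of nnjnnjnnunnjnnjun in place — nnj nnj un nnj nnj un nnj nnj nnu nnj nnj un nnj nnj un nnu nnj — and concatenate.

nnjnnjunnnjnnjunnnjnnjnnunnjnnjunnnjnnjunnnunnj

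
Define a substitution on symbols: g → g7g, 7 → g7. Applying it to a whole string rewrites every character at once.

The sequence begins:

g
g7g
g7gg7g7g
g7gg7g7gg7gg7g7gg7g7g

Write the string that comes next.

g7gg7g7gg7gg7g7gg7g7gg7gg7g7gg7gg7g7gg7g7gg7gg7g7gg7g7g

Replace each of the 21 characters of g7gg7g7gg7gg7g7gg7g7g in place — g7g g7 g7g g7g g7 g7g g7 g7g g7g g7 g7g g7g g7 g7g g7 g7g g7g g7 g7g g7 g7g — and concatenate.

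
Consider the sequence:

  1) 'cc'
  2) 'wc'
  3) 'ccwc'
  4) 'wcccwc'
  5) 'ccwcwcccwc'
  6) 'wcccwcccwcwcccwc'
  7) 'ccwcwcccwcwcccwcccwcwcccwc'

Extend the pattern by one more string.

wcccwcccwcwcccwcccwcwcccwcwcccwcccwcwcccwc

This is a Fibonacci-style word recurrence s(k) = s(k−2)·s(k−1): e.g. cc·wc = ccwc.
Continuing: wcccwcccwcwcccwc · ccwcwcccwcwcccwcccwcwcccwc gives term 8.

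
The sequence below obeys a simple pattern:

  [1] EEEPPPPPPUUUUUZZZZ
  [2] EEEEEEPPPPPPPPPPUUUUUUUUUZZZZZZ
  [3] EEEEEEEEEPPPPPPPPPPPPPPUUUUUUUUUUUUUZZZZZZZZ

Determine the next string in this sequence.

EEEEEEEEEEEEPPPPPPPPPPPPPPPPPPUUUUUUUUUUUUUUUUUZZZZZZZZZZ

Term n consists of 3n E's, followed by 4n+2 P's, followed by 4n+1 U's, followed by 2n+2 Z's (n = 1, 2, …).
At n = 4 the blocks have lengths 12, 18, 17, 10.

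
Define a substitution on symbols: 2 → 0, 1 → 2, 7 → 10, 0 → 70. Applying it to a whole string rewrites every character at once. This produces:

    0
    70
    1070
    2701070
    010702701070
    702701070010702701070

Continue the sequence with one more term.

1070010702701070702701070010702701070

Replace each of the 21 characters of 702701070010702701070 in place — 10 70 0 10 70 2 70 10 70 70 2 70 10 70 0 10 70 2 70 10 70 — and concatenate.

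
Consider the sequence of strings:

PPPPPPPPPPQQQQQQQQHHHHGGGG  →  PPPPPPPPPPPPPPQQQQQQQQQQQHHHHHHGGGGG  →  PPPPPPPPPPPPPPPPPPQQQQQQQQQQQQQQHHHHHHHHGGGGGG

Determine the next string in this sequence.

Reading off run lengths: P runs 10, 14, 18; Q runs 8, 11, 14; H runs 4, 6, 8; G runs 4, 5, 6 — each is linear in n, where the shown terms are n = 2, 3, 4.
For the next term, n = 5, so the run lengths are 22, 17, 10, 7.

PPPPPPPPPPPPPPPPPPPPPPQQQQQQQQQQQQQQQQQHHHHHHHHHHGGGGGGG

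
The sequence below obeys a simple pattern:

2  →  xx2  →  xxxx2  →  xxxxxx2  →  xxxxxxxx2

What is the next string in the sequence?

The strings grow by a fixed prefix xx each time.
Applying this once more to xxxxxxxx2:

xxxxxxxxxx2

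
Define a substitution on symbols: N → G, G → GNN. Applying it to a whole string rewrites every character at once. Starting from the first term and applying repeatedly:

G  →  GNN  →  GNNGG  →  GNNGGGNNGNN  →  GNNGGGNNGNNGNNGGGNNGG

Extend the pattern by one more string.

Replace each of the 21 characters of GNNGGGNNGNNGNNGGGNNGG in place — GNN G G GNN GNN GNN G G GNN G G GNN G G GNN GNN GNN G G GNN GNN — and concatenate.

GNNGGGNNGNNGNNGGGNNGGGNNGGGNNGNNGNNGGGNNGNN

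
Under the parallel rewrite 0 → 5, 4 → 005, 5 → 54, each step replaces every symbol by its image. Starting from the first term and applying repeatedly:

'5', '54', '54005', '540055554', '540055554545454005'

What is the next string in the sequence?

Replace each of the 18 characters of 540055554545454005 in place — 54 005 5 5 54 54 54 54 005 54 005 54 005 54 005 5 5 54 — and concatenate.

5400555545454540055400554005540055554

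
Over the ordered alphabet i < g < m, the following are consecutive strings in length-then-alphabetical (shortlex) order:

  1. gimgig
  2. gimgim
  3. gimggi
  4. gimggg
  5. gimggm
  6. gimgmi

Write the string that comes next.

gimgmg

Treat gimgmi as a base-3 numeral over the given alphabet and add one, carrying through any trailing m's.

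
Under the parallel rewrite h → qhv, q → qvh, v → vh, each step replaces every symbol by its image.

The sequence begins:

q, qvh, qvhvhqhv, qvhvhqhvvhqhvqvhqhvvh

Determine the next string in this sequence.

Rewriting the 21 symbols of qvhvhqhvvhqhvqvhqhvvh one by one yields qvh vh qhv vh qhv qvh qhv vh vh qhv qvh qhv vh qvh vh qhv qvh qhv vh vh qhv; concatenated:

qvhvhqhvvhqhvqvhqhvvhvhqhvqvhqhvvhqvhvhqhvqvhqhvvhvhqhv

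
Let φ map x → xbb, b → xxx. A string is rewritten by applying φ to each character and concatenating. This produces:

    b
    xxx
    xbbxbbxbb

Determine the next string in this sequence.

Rewriting each symbol of xbbxbbxbb: x→xbb, b→xxx, b→xxx, x→xbb, b→xxx, b→xxx, x→xbb, b→xxx, b→xxx, which concatenates to xbb xxx xxx xbb xxx xxx xbb xxx xxx.

xbbxxxxxxxbbxxxxxxxbbxxxxxx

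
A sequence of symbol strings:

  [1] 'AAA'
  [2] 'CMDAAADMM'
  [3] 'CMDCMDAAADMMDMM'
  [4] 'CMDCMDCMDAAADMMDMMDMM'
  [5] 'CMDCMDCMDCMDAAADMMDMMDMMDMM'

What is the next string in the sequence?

Every step adds CMD to the front and DMM to the end of the previous string.
So the next term is CMD·CMDCMDCMDCMDAAADMMDMMDMMDMM·DMM.

CMDCMDCMDCMDCMDAAADMMDMMDMMDMMDMM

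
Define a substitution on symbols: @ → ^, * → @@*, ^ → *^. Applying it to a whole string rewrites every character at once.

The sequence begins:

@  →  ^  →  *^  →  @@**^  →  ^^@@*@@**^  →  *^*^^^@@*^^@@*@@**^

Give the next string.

Rewriting the 19 symbols of *^*^^^@@*^^@@*@@**^ one by one yields @@* *^ @@* *^ *^ *^ ^ ^ @@* *^ *^ ^ ^ @@* ^ ^ @@* @@* *^; concatenated:

@@**^@@**^*^*^^^@@**^*^^^@@*^^@@*@@**^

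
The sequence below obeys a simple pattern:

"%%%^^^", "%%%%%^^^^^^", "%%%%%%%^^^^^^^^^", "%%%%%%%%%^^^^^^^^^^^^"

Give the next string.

Term n consists of 2n+1 %'s, followed by 3n ^'s (n = 1, 2, …).
Setting n = 5 gives 11, 15 characters in each block.

%%%%%%%%%%%^^^^^^^^^^^^^^^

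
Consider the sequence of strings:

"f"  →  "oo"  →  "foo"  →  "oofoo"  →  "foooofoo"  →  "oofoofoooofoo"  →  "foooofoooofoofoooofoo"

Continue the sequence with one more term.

From term 3 onward, concatenate the second-to-last term with the last: f·oo = foo, oo·foo = oofoo, …
So term 8 is oofoofoooofoo·foooofoooofoofoooofoo.

oofoofoooofoofoooofoooofoofoooofoo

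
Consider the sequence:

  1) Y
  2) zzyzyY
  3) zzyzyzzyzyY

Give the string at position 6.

zzyzyzzyzyzzyzyzzyzyzzyzyY

Every step adds zzyzy at the front: s(k+1) = zzyzy·s(k).
From zzyzyzzyzyY, 3 further steps: zzyzyzzyzyY → zzyzyzzyzyzzyzyY → zzyzyzzyzyzzyzyzzyzyY → (answer).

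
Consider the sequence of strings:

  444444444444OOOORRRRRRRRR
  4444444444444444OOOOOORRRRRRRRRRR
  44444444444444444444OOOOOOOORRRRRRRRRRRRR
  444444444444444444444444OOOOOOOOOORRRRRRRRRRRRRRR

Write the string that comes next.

Reading off run lengths: 4 runs 12, 16, 20, 24; O runs 4, 6, 8, 10; R runs 9, 11, 13, 15 — each is linear in n, where the shown terms are n = 3, 4, 5, 6.
For the next term, n = 7, so the run lengths are 28, 12, 17.

4444444444444444444444444444OOOOOOOOOOOORRRRRRRRRRRRRRRRR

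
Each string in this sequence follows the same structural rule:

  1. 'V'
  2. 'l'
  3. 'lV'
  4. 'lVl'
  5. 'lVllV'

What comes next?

lVllVlVl

Each term (from the third on) is the previous term followed by the one before it: term 3 = l·V = lV.
So term 6 is lVllV·lVl.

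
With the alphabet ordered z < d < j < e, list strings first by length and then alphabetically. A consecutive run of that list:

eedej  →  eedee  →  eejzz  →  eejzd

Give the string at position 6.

eejze

Stepping forward 2 times from eejzd: eejzd → eejzj, then the target.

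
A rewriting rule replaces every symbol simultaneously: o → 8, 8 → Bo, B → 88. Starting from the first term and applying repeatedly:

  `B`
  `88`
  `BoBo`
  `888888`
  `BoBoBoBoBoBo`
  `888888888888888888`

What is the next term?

BoBoBoBoBoBoBoBoBoBoBoBoBoBoBoBoBoBo

Replace each of the 18 characters of 888888888888888888 in place — Bo Bo Bo Bo Bo Bo Bo Bo Bo Bo Bo Bo Bo Bo Bo Bo Bo Bo — and concatenate.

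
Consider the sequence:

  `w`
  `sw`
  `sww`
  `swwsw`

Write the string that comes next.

swwswsww

This is a Fibonacci-style word recurrence s(k) = s(k−1)·s(k−2): e.g. sw·w = sww.
Continuing: swwsw · sww gives term 5.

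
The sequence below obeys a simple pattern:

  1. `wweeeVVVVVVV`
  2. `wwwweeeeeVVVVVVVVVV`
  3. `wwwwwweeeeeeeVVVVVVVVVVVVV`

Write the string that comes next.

Term n consists of 2n-2 w's, followed by 2n-1 e's, followed by 3n+1 V's, where the shown terms are n = 2, 3, 4.
Setting n = 5 gives 8, 9, 16 characters in each block.

wwwwwwwweeeeeeeeeVVVVVVVVVVVVVVVV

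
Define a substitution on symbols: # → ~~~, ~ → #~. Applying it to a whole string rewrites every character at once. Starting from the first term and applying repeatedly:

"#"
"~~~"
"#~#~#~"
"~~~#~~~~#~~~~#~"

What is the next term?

φ(~~~#~~~~#~~~~#~) expands symbol-by-symbol to #~ #~ #~ ~~~ #~ #~ #~ #~ ~~~ #~ #~ #~ #~ ~~~ #~; joining the 15 pieces gives the next term.

#~#~#~~~~#~#~#~#~~~~#~#~#~#~~~~#~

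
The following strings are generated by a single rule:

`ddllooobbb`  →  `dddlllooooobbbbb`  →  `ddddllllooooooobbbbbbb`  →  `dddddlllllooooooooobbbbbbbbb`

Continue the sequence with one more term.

Each string has the form d^{n+1} l^{n+1} o^{2n+1} b^{2n+1} (n = 1, 2, …).
Setting n = 5 gives 6, 6, 11, 11 characters in each block.

ddddddllllllooooooooooobbbbbbbbbbb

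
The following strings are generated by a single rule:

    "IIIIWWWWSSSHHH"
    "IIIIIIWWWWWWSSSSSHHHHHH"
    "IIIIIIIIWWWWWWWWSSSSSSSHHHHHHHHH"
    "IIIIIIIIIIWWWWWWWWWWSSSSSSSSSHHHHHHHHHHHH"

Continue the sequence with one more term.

IIIIIIIIIIIIWWWWWWWWWWWWSSSSSSSSSSSHHHHHHHHHHHHHHH

Term n consists of 2n+2 I's, followed by 2n+2 W's, followed by 2n+1 S's, followed by 3n H's (n = 1, 2, …).
Setting n = 5 gives 12, 12, 11, 15 characters in each block.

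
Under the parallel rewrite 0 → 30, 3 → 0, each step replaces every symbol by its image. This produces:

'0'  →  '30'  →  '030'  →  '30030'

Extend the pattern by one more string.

03030030

Expanding 30030: 3→0, 0→30, 0→30, 3→0, 0→30. Concatenated: 0 30 30 0 30.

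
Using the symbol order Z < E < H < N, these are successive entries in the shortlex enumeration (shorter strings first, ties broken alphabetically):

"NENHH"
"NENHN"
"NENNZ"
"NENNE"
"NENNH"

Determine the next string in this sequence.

NENNN

Find the rightmost character of NENNH below N, bump it to the next letter, and reset everything to its right to Z.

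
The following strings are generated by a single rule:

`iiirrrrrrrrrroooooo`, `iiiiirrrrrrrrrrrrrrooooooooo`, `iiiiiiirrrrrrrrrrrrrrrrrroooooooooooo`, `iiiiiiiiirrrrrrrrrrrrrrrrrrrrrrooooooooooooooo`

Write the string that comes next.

iiiiiiiiiiirrrrrrrrrrrrrrrrrrrrrrrrrroooooooooooooooooo

The n-th term is 2n-1 i's then 4n+2 r's then 3n o's, where the shown terms are n = 2, 3, 4, 5.
Setting n = 6 gives 11, 26, 18 characters in each block.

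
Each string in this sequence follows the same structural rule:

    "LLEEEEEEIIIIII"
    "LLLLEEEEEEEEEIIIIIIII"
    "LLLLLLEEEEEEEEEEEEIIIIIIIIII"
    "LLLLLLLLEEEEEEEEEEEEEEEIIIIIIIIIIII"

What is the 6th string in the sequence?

Reading off run lengths: L runs 2, 4, 6, 8; E runs 6, 9, 12, 15; I runs 6, 8, 10, 12 — each is linear in n, where the shown terms are n = 2, 3, 4, 5.
At n = 7 the blocks have lengths 12, 21, 16.

LLLLLLLLLLLLEEEEEEEEEEEEEEEEEEEEEIIIIIIIIIIIIIIII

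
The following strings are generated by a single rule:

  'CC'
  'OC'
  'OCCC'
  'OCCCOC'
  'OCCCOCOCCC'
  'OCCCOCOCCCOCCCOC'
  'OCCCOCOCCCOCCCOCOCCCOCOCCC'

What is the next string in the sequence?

OCCCOCOCCCOCCCOCOCCCOCOCCCOCCCOCOCCCOCCCOC

This is a Fibonacci-style word recurrence s(k) = s(k−1)·s(k−2): e.g. OC·CC = OCCC.
Continuing: OCCCOCOCCCOCCCOCOCCCOCOCCC · OCCCOCOCCCOCCCOC gives term 8.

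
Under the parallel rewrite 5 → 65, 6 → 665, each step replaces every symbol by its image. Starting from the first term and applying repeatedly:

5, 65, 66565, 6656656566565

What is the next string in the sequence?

Rewriting the 13 symbols of 6656656566565 one by one yields 665 665 65 665 665 65 665 65 665 665 65 665 65; concatenated:

6656656566566565665656656656566565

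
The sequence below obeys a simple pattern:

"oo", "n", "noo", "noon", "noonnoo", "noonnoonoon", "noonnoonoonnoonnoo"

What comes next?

From term 3 onward, concatenate the last term with the second-to-last: n·oo = noo, noo·n = noon, …
Continuing: noonnoonoonnoonnoo · noonnoonoon gives term 8.

noonnoonoonnoonnoonoonnoonoon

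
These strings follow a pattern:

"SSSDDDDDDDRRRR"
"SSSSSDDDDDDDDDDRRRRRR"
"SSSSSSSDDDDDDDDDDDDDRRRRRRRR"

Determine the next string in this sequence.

SSSSSSSSSDDDDDDDDDDDDDDDDRRRRRRRRRR

Reading off run lengths: S runs 3, 5, 7; D runs 7, 10, 13; R runs 4, 6, 8 — each is linear in n, where the shown terms are n = 2, 3, 4.
For the next term, n = 5, so the run lengths are 9, 16, 10.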